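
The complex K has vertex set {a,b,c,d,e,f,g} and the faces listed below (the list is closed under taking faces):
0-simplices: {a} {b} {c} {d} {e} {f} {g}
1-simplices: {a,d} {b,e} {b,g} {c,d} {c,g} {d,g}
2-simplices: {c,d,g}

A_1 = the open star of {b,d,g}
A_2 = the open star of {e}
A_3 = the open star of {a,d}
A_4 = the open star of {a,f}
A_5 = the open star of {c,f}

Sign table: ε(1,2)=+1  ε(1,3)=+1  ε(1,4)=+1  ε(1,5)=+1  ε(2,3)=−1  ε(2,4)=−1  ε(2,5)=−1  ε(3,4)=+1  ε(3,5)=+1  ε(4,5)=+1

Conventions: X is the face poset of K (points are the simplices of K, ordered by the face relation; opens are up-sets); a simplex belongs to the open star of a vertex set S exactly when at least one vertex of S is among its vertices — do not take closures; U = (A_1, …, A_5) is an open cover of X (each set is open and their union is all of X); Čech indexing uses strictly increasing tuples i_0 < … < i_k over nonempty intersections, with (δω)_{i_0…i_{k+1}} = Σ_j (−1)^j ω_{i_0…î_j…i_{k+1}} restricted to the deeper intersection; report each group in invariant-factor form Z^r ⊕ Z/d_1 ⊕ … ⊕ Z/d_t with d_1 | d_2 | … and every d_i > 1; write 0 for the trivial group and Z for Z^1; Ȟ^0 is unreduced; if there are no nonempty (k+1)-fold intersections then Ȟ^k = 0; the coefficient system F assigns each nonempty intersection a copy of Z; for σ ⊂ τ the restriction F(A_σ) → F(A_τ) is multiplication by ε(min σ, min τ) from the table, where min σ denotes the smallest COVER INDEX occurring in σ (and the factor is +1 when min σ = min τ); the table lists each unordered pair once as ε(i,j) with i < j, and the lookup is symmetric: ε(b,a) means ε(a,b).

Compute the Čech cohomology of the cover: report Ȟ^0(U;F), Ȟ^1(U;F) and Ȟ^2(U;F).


nerve of the cover:
  A1={{b},{d},{g},{a,d},{b,e},{b,g},{c,d},{c,g},{d,g},{c,d,g}} A2={{e},{b,e}} A3={{a},{d},{a,d},{c,d},{d,g},{c,d,g}} A4={{a},{f},{a,d}} A5={{c},{f},{c,d},{c,g},{c,d,g}}
  A12={{b,e}} A13={{d},{a,d},{c,d},{d,g},{c,d,g}} A14={{a,d}} A15={{c,d},{c,g},{c,d,g}} A34={{a},{a,d}} A35={{c,d},{c,d,g}} A45={{f}}
  A134={{a,d}} A135={{c,d},{c,d,g}}
C dims 5,7,2; δ0: rk 4, SNF 1^4; δ1: rk 2, SNF 1^2
Ȟ^0 = (5 − 4) − 0 = 1, so Ȟ^0 ≅ Z
Ȟ^1 = (7 − 2) − 4 = 1, so Ȟ^1 ≅ Z
Ȟ^2 = (2 − 0) − 2 = 0, so Ȟ^2 ≅ 0

Ȟ^0(U;F) ≅ Z, Ȟ^1(U;F) ≅ Z and Ȟ^2(U;F) ≅ 0


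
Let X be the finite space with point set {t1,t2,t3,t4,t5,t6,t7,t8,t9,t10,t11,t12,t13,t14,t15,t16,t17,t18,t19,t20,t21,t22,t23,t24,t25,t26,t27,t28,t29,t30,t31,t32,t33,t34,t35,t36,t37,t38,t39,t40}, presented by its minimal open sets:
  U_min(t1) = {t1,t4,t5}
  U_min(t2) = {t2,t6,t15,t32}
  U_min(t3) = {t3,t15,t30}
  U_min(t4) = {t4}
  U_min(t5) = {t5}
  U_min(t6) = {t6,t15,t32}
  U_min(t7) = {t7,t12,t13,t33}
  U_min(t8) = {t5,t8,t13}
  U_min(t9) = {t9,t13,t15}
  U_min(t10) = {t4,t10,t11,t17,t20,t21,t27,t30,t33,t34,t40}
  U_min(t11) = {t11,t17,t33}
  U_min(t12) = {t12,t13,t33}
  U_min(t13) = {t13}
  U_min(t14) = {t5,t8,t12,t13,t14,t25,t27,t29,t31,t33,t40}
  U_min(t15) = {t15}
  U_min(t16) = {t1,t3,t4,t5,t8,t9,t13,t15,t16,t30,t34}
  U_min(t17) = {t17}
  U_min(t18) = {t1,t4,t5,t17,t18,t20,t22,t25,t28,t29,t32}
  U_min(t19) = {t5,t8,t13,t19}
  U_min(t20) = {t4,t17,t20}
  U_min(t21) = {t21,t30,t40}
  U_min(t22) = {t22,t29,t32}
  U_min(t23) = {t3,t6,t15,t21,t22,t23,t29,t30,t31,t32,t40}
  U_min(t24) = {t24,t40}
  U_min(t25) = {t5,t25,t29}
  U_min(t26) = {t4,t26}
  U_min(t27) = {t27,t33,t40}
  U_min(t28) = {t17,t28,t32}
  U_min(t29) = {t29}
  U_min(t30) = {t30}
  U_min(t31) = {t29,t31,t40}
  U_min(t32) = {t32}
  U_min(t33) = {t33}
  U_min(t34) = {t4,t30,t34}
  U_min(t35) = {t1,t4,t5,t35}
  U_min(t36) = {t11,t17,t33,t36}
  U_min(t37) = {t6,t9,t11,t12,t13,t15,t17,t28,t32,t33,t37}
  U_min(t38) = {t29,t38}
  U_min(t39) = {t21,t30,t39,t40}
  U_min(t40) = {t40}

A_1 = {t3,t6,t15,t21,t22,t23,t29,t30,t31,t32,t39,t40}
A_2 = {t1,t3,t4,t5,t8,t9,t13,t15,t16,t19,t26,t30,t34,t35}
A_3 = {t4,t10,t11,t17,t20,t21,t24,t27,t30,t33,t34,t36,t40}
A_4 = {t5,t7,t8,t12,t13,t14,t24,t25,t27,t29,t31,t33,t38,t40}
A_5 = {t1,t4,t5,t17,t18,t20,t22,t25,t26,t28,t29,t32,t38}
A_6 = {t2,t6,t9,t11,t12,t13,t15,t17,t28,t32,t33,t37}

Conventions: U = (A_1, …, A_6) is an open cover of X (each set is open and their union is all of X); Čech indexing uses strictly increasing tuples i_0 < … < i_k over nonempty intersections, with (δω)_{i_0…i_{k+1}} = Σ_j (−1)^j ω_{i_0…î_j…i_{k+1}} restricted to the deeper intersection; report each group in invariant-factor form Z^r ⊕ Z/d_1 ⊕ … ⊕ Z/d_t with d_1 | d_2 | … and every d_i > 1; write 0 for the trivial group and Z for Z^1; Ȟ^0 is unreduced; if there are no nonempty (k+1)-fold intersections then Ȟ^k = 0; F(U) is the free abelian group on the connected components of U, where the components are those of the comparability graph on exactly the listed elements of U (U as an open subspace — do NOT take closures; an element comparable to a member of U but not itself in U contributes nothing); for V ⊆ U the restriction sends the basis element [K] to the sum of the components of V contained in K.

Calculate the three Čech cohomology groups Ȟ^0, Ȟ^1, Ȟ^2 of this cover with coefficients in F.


Ȟ^0(U;F) ≅ Z, Ȟ^1(U;F) ≅ 0 and Ȟ^2(U;F) ≅ Z/2

nonempty overlaps:
  A12={t3,t15,t30} A13={t21,t30,t40} A14={t29,t31,t40} A15={t22,t29,t32} A16={t6,t15,t32} A23={t4,t30,t34} A24={t5,t8,t13} A25={t1,t4,t5,t26} A26={t9,t13,t15} A34={t24,t27,t33,t40} A35={t4,t17,t20} A36={t11,t17,t33} A45={t5,t25,t29,t38} A46={t12,t13,t33} A56={t17,t28,t32}
  A123={t30} A126={t15} A134={t40} A145={t29} A156={t32} A235={t4} A245={t5} A246={t13} A346={t33} A356={t17}
components per intersection:
  A1: {t3,t6,t15,t21,t22,t23,t29,t30,t31,t32,t39,t40}
  A2: {t1,t3,t4,t5,t8,t9,t13,t15,t16,t19,t26,t30,t34,t35}
  A3: {t4,t10,t11,t17,t20,t21,t24,t27,t30,t33,t34,t36,t40}
  A4: {t5,t7,t8,t12,t13,t14,t24,t25,t27,t29,t31,t33,t38,t40}
  A5: {t1,t4,t5,t17,t18,t20,t22,t25,t26,t28,t29,t32,t38}
  A6: {t2,t6,t9,t11,t12,t13,t15,t17,t28,t32,t33,t37}
  A12: {t3,t15,t30}
  A13: {t21,t30,t40}
  A14: {t29,t31,t40}
  A15: {t22,t29,t32}
  A16: {t6,t15,t32}
  A23: {t4,t30,t34}
  A24: {t5,t8,t13}
  A25: {t1,t4,t5,t26}
  A26: {t9,t13,t15}
  A34: {t24,t27,t33,t40}
  A35: {t4,t17,t20}
  A36: {t11,t17,t33}
  A45: {t5,t25,t29,t38}
  A46: {t12,t13,t33}
  A56: {t17,t28,t32}
  A123: {t30}
  A126: {t15}
  A134: {t40}
  A145: {t29}
  A156: {t32}
  A235: {t4}
  A245: {t5}
  A246: {t13}
  A346: {t33}
  A356: {t17}
C dims 6,15,10; δ0: rk 5, SNF 1^5; δ1: rk 10, SNF 1^9·2
degree 0: 6−5−0 = 1 → Ȟ^0 ≅ Z
degree 1: 15−10−5 = 0 → Ȟ^1 ≅ 0
degree 2: 10−0−10 = 0 plus torsion [2] → Ȟ^2 ≅ Z/2


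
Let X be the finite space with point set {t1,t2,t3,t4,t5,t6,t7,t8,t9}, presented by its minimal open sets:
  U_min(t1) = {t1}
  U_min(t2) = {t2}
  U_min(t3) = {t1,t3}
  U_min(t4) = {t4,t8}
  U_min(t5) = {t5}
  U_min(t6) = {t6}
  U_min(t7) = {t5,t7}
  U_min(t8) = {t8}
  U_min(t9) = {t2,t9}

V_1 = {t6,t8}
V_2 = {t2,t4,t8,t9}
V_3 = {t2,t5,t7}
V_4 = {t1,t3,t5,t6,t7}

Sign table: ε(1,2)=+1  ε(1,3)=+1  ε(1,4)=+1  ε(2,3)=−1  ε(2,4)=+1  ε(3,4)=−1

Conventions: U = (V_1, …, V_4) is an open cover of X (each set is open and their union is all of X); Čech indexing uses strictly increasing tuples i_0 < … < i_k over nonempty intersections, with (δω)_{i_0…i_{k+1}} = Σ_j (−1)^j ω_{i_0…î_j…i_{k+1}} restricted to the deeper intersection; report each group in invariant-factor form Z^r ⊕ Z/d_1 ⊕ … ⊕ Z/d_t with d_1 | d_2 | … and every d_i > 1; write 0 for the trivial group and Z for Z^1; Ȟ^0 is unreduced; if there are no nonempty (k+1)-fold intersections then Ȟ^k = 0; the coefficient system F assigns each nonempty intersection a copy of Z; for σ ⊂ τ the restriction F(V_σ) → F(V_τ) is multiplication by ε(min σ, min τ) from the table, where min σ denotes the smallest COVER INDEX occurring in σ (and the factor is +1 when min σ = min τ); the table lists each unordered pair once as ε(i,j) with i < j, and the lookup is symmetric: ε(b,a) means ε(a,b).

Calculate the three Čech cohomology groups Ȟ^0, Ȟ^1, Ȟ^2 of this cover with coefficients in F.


Ȟ^0(U;F) ≅ Z, Ȟ^1(U;F) ≅ Z, Ȟ^2(U;F) ≅ 0

nerve of the cover:
  V12={t8} V14={t6} V23={t2} V34={t5,t7}
C dims 4,4; δ0: rk 3, SNF 1^3
Ȟ^0 = (4 − 3) − 0 = 1, so Ȟ^0 ≅ Z
Ȟ^1 = (4 − 0) − 3 = 1, so Ȟ^1 ≅ Z
Ȟ^2 = (0 − 0) − 0 = 0, so Ȟ^2 ≅ 0


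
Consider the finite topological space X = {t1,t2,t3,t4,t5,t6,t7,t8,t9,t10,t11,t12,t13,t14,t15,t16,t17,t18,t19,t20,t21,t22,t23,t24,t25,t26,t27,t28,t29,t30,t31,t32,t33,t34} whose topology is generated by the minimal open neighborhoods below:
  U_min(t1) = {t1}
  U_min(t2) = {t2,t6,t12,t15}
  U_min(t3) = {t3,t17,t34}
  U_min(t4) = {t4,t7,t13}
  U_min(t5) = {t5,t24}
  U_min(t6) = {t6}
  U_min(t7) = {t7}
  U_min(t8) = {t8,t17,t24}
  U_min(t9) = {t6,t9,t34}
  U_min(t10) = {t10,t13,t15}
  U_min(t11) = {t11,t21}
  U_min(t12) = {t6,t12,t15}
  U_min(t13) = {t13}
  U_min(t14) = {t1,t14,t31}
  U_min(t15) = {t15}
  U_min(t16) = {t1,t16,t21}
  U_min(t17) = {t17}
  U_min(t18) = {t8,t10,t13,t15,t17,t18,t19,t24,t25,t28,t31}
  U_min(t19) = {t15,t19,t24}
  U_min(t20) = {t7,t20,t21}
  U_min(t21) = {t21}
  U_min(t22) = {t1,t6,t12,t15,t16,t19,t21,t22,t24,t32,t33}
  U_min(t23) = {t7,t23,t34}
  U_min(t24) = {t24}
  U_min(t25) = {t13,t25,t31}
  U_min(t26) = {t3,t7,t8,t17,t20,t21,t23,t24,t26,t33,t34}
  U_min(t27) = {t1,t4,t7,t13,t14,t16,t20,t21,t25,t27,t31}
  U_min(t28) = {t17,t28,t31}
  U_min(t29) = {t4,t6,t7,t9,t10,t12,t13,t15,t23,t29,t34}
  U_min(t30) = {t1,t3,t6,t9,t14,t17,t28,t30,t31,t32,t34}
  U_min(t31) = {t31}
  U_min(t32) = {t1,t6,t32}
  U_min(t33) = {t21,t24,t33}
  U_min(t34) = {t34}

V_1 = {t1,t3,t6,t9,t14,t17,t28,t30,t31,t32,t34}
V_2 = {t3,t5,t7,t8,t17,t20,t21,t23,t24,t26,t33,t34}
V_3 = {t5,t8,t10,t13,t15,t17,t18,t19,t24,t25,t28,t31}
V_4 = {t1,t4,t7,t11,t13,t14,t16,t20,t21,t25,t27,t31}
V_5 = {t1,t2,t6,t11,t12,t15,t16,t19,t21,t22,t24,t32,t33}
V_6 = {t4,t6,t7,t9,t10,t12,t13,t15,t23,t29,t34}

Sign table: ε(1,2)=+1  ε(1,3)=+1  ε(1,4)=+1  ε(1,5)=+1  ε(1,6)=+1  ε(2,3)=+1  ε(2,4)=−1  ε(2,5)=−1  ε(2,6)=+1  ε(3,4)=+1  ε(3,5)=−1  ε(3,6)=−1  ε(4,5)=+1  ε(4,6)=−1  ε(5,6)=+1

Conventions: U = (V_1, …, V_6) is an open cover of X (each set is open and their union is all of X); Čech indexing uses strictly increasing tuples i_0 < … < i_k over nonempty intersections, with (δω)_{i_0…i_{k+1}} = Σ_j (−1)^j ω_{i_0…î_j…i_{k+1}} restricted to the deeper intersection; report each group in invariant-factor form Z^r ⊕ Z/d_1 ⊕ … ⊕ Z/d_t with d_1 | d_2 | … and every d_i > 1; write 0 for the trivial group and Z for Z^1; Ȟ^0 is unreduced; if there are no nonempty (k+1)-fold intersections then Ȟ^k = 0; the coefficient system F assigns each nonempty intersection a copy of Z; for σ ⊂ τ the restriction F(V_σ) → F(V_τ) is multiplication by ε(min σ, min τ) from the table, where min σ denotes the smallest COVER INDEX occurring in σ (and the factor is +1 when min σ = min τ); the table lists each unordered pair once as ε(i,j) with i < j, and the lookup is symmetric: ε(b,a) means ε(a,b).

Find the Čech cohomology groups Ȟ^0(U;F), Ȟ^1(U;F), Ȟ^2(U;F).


Ȟ^0(U;F) ≅ 0; Ȟ^1(U;F) ≅ Z/2; Ȟ^2(U;F) ≅ Z

cover nerve:
  V12={t3,t17,t34} V13={t17,t28,t31} V14={t1,t14,t31} V15={t1,t6,t32} V16={t6,t9,t34} V23={t5,t8,t17,t24} V24={t7,t20,t21} V25={t21,t24,t33} V26={t7,t23,t34} V34={t13,t25,t31} V35={t15,t19,t24} V36={t10,t13,t15} V45={t1,t11,t16,t21} V46={t4,t7,t13} V56={t6,t12,t15}
  V123={t17} V126={t34} V134={t31} V145={t1} V156={t6} V235={t24} V245={t21} V246={t7} V346={t13} V356={t15}
C dims 6,15,10; δ0: rk 6, SNF 1^5·2; δ1: rk 9, SNF 1^9
Ȟ^0: (6−6)−0=0 ⇒ 0
Ȟ^1: (15−9)−6=0 plus torsion [2] ⇒ Z/2
Ȟ^2: (10−0)−9=1 ⇒ Z


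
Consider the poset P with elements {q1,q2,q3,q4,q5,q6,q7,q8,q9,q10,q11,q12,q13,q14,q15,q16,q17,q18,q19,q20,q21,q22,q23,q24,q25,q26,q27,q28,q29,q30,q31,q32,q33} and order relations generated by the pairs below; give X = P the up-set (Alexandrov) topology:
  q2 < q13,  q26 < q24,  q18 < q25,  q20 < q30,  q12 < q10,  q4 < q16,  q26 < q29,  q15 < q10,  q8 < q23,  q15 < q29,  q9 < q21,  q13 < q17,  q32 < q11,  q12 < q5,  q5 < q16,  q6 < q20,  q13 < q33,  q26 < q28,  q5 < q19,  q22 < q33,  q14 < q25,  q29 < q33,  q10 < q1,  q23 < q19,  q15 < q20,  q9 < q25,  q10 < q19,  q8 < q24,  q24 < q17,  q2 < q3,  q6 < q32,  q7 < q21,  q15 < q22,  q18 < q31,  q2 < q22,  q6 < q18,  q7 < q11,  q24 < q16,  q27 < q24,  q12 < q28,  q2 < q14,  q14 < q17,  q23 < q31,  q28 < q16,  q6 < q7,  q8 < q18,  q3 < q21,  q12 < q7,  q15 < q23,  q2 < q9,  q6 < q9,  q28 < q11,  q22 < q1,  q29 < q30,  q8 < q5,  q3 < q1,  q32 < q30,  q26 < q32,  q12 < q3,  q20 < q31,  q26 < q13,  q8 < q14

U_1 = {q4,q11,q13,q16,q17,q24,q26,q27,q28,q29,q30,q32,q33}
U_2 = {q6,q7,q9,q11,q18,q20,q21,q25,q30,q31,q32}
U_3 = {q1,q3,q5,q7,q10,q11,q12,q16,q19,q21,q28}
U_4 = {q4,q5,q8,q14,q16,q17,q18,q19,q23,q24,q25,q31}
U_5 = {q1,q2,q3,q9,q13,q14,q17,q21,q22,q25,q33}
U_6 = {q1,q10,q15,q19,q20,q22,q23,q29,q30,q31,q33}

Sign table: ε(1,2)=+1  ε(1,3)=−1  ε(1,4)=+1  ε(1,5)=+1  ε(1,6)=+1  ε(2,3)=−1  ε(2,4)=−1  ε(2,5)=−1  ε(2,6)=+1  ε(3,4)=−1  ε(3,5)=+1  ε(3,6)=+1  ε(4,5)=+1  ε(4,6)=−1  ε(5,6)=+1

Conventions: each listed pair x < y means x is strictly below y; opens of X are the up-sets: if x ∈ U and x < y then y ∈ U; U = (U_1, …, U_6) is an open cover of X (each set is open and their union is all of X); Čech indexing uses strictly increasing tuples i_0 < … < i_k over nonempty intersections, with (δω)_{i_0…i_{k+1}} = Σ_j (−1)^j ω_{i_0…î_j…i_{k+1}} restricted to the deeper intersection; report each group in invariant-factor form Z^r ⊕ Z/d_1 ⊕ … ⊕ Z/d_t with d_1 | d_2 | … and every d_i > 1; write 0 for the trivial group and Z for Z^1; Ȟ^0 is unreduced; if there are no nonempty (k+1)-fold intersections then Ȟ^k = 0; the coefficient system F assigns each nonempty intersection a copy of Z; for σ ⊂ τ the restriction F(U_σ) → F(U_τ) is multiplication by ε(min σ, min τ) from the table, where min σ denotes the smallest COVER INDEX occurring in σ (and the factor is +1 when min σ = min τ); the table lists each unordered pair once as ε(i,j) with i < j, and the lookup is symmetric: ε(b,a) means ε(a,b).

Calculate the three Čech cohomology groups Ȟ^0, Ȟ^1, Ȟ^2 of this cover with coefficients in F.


cover nerve:
  U12={q11,q30,q32} U13={q11,q16,q28} U14={q4,q16,q17,q24} U15={q13,q17,q33} U16={q29,q30,q33} U23={q7,q11,q21} U24={q18,q25,q31} U25={q9,q21,q25} U26={q20,q30,q31} U34={q5,q16,q19} U35={q1,q3,q21} U36={q1,q10,q19} U45={q14,q17,q25} U46={q19,q23,q31} U56={q1,q22,q33}
  U123={q11} U126={q30} U134={q16} U145={q17} U156={q33} U235={q21} U245={q25} U246={q31} U346={q19} U356={q1}
C dims 6,15,10; δ0: rk 6, SNF 1^5·2; δ1: rk 9, SNF 1^9
Ȟ^0: (6−6)−0=0 ⇒ 0
Ȟ^1: (15−9)−6=0 plus torsion [2] ⇒ Z/2
Ȟ^2: (10−0)−9=1 ⇒ Z

Ȟ^0 ≅ 0, Ȟ^1 ≅ Z/2, Ȟ^2 ≅ Z


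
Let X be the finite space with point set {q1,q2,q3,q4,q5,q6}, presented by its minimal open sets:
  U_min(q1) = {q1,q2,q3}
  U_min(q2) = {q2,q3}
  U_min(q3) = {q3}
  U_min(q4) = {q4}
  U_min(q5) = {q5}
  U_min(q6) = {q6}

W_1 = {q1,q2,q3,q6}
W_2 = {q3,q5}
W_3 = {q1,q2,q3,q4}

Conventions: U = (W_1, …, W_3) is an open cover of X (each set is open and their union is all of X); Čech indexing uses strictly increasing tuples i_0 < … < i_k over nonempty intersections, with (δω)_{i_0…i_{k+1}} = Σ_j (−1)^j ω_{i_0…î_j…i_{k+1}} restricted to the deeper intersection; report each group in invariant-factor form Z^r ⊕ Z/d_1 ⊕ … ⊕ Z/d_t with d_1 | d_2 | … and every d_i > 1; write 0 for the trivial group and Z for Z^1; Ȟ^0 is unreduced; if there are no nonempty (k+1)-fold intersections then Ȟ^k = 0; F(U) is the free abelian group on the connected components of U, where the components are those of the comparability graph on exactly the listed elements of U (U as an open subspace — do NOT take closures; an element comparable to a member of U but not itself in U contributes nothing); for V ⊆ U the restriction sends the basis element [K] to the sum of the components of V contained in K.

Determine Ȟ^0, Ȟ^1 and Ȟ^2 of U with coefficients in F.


cover nerve:
  W12={q3} W13={q1,q2,q3} W23={q3}
  W123={q3}
components per intersection:
  W1: {q1,q2,q3} {q6}
  W2: {q3} {q5}
  W3: {q1,q2,q3} {q4}
  W12: {q3}
  W13: {q1,q2,q3}
  W23: {q3}
  W123: {q3}
C dims 6,3,1; δ0: rk 2, SNF 1^2; δ1: rk 1, SNF 1^1
Ȟ^0: (6−2)−0=4 ⇒ Z^4
Ȟ^1: (3−1)−2=0 ⇒ 0
Ȟ^2: (1−0)−1=0 ⇒ 0

Ȟ^0 = Z^4, Ȟ^1 = 0, Ȟ^2 = 0


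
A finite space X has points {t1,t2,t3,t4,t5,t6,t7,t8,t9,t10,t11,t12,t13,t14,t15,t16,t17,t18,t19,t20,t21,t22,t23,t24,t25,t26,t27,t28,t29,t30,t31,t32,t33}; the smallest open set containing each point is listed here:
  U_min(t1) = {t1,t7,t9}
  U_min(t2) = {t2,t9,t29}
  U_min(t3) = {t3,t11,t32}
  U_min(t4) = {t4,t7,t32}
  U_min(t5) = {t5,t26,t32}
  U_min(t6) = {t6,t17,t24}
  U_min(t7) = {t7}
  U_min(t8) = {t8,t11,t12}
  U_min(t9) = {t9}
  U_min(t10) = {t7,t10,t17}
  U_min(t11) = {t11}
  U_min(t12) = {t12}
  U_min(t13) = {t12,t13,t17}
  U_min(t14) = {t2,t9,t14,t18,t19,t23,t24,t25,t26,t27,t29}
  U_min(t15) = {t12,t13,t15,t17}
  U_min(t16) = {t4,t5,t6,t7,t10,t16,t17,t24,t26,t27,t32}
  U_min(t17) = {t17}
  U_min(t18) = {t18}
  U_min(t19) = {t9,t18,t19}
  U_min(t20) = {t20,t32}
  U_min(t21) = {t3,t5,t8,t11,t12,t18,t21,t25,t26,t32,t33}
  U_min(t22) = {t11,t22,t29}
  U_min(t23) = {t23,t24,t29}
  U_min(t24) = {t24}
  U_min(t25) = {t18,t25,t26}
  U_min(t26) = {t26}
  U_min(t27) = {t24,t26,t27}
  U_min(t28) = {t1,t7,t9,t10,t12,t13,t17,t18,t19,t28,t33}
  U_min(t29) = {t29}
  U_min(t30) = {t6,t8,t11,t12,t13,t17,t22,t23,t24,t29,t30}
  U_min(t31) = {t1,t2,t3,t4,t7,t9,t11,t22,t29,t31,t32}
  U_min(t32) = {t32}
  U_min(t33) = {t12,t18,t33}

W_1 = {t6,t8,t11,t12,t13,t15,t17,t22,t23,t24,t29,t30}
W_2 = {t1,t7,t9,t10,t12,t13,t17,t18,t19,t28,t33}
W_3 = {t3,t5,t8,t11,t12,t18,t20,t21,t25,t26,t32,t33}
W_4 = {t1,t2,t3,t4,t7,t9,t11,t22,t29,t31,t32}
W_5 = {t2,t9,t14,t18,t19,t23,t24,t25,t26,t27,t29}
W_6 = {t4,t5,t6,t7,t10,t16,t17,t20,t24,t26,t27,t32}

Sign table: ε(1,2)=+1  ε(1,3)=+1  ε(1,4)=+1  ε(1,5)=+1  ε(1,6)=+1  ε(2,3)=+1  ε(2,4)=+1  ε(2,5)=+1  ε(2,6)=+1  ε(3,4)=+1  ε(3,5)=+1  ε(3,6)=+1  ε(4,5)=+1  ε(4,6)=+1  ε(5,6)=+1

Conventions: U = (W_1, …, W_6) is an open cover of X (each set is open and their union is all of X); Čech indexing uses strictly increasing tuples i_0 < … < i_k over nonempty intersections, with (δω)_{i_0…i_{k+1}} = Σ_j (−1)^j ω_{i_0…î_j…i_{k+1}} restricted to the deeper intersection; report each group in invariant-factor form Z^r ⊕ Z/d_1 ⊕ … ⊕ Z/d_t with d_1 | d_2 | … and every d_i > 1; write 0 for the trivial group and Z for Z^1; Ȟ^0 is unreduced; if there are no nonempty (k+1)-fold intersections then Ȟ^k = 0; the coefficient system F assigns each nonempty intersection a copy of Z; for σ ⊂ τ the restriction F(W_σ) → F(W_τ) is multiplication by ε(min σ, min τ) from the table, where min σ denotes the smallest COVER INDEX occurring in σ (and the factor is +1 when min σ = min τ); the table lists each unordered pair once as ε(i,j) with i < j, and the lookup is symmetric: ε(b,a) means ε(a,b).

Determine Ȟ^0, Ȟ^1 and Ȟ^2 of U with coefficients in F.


Ȟ^0(U;F) ≅ Z,  Ȟ^1(U;F) ≅ 0,  Ȟ^2(U;F) ≅ Z/2

nerve simplices:
  W12={t12,t13,t17} W13={t8,t11,t12} W14={t11,t22,t29} W15={t23,t24,t29} W16={t6,t17,t24} W23={t12,t18,t33} W24={t1,t7,t9} W25={t9,t18,t19} W26={t7,t10,t17} W34={t3,t11,t32} W35={t18,t25,t26} W36={t5,t20,t26,t32} W45={t2,t9,t29} W46={t4,t7,t32} W56={t24,t26,t27}
  W123={t12} W126={t17} W134={t11} W145={t29} W156={t24} W235={t18} W245={t9} W246={t7} W346={t32} W356={t26}
C dims 6,15,10; δ0: rk 5, SNF 1^5; δ1: rk 10, SNF 1^9·2
degree 0: 6−5−0 = 1 → Ȟ^0 ≅ Z
degree 1: 15−10−5 = 0 → Ȟ^1 ≅ 0
degree 2: 10−0−10 = 0 plus torsion [2] → Ȟ^2 ≅ Z/2


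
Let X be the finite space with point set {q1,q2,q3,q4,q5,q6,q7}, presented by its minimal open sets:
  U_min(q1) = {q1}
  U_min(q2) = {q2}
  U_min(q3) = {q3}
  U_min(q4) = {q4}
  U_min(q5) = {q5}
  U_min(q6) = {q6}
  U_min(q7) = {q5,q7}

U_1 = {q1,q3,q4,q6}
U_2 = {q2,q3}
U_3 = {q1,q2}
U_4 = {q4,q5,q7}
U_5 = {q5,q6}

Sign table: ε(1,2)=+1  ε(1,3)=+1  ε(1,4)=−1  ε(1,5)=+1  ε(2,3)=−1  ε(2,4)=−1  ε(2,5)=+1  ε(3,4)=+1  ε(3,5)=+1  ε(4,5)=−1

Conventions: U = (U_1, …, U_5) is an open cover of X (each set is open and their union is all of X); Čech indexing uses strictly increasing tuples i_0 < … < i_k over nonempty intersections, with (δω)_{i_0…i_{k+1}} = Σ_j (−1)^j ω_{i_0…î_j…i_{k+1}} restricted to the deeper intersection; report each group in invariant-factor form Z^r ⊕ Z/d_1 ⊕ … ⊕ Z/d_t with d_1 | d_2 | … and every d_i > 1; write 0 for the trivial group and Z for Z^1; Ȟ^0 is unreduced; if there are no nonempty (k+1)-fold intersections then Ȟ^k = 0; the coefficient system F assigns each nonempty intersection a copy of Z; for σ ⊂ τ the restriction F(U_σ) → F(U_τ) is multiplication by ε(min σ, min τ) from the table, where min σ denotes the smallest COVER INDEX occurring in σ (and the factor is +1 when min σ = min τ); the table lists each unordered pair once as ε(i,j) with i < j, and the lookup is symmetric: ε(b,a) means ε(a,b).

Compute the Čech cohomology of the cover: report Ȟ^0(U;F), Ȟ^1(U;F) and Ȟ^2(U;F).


Ȟ^0 = 0, Ȟ^1 = Z ⊕ Z/2 and Ȟ^2 = 0

nonempty overlaps:
  U12={q3} U13={q1} U14={q4} U15={q6} U23={q2} U45={q5}
C dims 5,6; δ0: rk 5, SNF 1^4·2
degree 0: 5−5−0 = 0 → Ȟ^0 ≅ 0
degree 1: 6−0−5 = 1 plus torsion [2] → Ȟ^1 ≅ Z ⊕ Z/2
degree 2: 0−0−0 = 0 → Ȟ^2 ≅ 0


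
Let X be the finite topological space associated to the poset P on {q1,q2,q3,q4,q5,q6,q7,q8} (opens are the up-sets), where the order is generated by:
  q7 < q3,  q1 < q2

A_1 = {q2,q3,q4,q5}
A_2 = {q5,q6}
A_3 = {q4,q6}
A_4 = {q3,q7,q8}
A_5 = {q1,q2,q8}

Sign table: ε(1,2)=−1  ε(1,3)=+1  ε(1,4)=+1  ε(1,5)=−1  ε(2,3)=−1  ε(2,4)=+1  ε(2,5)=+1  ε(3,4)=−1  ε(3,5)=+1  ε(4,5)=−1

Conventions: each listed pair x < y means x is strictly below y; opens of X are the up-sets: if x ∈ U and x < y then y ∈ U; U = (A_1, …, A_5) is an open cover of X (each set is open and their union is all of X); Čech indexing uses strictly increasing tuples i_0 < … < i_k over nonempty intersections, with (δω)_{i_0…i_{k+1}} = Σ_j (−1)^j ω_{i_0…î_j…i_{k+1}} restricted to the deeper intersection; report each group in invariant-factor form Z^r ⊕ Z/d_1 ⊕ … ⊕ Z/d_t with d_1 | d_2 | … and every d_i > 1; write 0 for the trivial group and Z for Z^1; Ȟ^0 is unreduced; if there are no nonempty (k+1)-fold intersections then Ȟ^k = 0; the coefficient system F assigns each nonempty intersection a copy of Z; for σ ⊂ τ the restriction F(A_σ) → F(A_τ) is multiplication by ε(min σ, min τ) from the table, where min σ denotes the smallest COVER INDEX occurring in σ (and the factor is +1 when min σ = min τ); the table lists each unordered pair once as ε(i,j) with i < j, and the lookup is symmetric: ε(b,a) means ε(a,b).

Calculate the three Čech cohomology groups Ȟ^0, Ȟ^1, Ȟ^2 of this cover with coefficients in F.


Ȟ^0 ≅ Z; Ȟ^1 ≅ Z^2; Ȟ^2 ≅ 0

nonempty overlaps:
  A12={q5} A13={q4} A14={q3} A15={q2} A23={q6} A45={q8}
C dims 5,6; δ0: rk 4, SNF 1^4
degree 0: 5−4−0 = 1 → Ȟ^0 ≅ Z
degree 1: 6−0−4 = 2 → Ȟ^1 ≅ Z^2
degree 2: 0−0−0 = 0 → Ȟ^2 ≅ 0


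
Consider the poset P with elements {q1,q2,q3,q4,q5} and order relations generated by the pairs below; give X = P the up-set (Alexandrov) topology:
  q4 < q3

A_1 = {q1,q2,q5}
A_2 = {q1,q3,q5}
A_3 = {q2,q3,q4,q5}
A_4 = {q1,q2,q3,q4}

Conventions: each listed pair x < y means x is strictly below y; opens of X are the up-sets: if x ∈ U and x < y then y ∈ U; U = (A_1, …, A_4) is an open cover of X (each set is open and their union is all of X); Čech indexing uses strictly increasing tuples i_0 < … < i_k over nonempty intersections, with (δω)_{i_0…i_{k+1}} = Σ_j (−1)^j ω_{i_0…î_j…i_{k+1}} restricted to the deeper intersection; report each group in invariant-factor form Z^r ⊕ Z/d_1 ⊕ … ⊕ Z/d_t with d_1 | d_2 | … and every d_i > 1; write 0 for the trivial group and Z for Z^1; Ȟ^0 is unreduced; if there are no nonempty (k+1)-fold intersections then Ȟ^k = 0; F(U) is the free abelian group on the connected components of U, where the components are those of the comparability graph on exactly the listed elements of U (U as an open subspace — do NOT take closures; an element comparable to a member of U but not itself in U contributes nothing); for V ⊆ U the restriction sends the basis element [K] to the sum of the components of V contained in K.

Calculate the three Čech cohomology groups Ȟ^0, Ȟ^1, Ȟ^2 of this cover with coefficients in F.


Ȟ^0 = Z^4, Ȟ^1 = 0, Ȟ^2 = 0

nerve of the cover:
  A12={q1,q5} A13={q2,q5} A14={q1,q2} A23={q3,q5} A24={q1,q3} A34={q2,q3,q4}
  A123={q5} A124={q1} A134={q2} A234={q3}
components per intersection:
  A1: {q1} {q2} {q5}
  A2: {q1} {q3} {q5}
  A3: {q2} {q3,q4} {q5}
  A4: {q1} {q2} {q3,q4}
  A12: {q1} {q5}
  A13: {q2} {q5}
  A14: {q1} {q2}
  A23: {q3} {q5}
  A24: {q1} {q3}
  A34: {q2} {q3,q4}
  A123: {q5}
  A124: {q1}
  A134: {q2}
  A234: {q3}
C dims 12,12,4; δ0: rk 8, SNF 1^8; δ1: rk 4, SNF 1^4
Ȟ^0 = (12 − 8) − 0 = 4, so Ȟ^0 ≅ Z^4
Ȟ^1 = (12 − 4) − 8 = 0, so Ȟ^1 ≅ 0
Ȟ^2 = (4 − 0) − 4 = 0, so Ȟ^2 ≅ 0


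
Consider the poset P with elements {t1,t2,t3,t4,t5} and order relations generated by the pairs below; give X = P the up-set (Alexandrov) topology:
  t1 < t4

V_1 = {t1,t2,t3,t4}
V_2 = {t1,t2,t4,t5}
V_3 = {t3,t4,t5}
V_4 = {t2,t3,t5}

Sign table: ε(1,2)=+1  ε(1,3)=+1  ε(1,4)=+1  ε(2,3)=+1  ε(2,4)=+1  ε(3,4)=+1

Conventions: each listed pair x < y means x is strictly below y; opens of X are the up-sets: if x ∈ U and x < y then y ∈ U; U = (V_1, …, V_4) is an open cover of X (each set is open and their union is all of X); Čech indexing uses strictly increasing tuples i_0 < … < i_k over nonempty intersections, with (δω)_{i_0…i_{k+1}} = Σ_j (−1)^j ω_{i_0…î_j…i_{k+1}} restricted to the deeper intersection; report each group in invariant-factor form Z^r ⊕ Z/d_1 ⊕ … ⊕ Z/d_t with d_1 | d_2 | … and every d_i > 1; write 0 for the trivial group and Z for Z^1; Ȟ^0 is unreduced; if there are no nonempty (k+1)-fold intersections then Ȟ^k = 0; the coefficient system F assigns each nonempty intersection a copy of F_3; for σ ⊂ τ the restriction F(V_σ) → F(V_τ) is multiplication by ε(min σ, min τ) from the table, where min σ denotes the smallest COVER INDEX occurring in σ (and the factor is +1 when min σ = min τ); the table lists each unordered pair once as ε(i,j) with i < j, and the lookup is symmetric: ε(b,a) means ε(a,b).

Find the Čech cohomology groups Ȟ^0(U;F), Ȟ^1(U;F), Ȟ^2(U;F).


Ȟ^0(U;F) ≅ Z/3; Ȟ^1(U;F) ≅ 0; Ȟ^2(U;F) ≅ Z/3

nerve simplices:
  V12={t1,t2,t4} V13={t3,t4} V14={t2,t3} V23={t4,t5} V24={t2,t5} V34={t3,t5}
  V123={t4} V124={t2} V134={t3} V234={t5}
C dims 4,6,4; δ0: rk_F3 3; δ1: rk_F3 3
degree 0: 4−3−0 = 1 → Ȟ^0 ≅ Z/3
degree 1: 6−3−3 = 0 → Ȟ^1 ≅ 0
degree 2: 4−0−3 = 1 → Ȟ^2 ≅ Z/3


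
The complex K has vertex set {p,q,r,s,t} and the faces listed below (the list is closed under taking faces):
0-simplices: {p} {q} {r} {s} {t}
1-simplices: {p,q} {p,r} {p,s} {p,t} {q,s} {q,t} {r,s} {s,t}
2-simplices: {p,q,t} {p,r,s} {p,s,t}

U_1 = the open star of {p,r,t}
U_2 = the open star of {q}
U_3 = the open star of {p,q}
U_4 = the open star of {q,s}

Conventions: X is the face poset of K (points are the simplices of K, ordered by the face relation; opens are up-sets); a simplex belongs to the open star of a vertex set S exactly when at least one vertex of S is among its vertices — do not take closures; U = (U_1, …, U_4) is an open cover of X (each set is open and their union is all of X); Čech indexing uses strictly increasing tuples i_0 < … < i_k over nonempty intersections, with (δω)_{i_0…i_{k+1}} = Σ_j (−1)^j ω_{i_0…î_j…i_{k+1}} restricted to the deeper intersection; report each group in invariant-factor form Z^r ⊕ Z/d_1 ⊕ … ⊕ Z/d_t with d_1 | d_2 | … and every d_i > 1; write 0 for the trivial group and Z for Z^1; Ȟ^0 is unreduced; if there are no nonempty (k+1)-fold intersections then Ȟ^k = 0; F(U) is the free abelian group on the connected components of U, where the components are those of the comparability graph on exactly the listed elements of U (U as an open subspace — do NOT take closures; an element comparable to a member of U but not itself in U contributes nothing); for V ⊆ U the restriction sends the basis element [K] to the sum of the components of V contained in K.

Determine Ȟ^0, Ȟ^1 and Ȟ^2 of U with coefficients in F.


Ȟ^0(U;F) ≅ Z, Ȟ^1(U;F) ≅ Z and Ȟ^2(U;F) ≅ 0

nonempty overlaps:
  U1={{p},{r},{t},{p,q},{p,r},{p,s},{p,t},{q,t},{r,s},{s,t},{p,q,t},{p,r,s},{p,s,t}} U2={{q},{p,q},{q,s},{q,t},{p,q,t}} U3={{p},{q},{p,q},{p,r},{p,s},{p,t},{q,s},{q,t},{p,q,t},{p,r,s},{p,s,t}} U4={{q},{s},{p,q},{p,s},{q,s},{q,t},{r,s},{s,t},{p,q,t},{p,r,s},{p,s,t}}
  U12={{p,q},{q,t},{p,q,t}} U13={{p},{p,q},{p,r},{p,s},{p,t},{q,t},{p,q,t},{p,r,s},{p,s,t}} U14={{p,q},{p,s},{q,t},{r,s},{s,t},{p,q,t},{p,r,s},{p,s,t}} U23={{q},{p,q},{q,s},{q,t},{p,q,t}} U24={{q},{p,q},{q,s},{q,t},{p,q,t}} U34={{q},{p,q},{p,s},{q,s},{q,t},{p,q,t},{p,r,s},{p,s,t}}
  U123={{p,q},{q,t},{p,q,t}} U124={{p,q},{q,t},{p,q,t}} U134={{p,q},{p,s},{q,t},{p,q,t},{p,r,s},{p,s,t}} U234={{q},{p,q},{q,s},{q,t},{p,q,t}}
  U1234={{p,q},{q,t},{p,q,t}}
components per intersection:
  U1: {{p},{r},{t},{p,q},{p,r},{p,s},{p,t},{q,t},{r,s},{s,t},{p,q,t},{p,r,s},{p,s,t}}
  U2: {{q},{p,q},{q,s},{q,t},{p,q,t}}
  U3: {{p},{q},{p,q},{p,r},{p,s},{p,t},{q,s},{q,t},{p,q,t},{p,r,s},{p,s,t}}
  U4: {{q},{s},{p,q},{p,s},{q,s},{q,t},{r,s},{s,t},{p,q,t},{p,r,s},{p,s,t}}
  U12: {{p,q},{q,t},{p,q,t}}
  U13: {{p},{p,q},{p,r},{p,s},{p,t},{q,t},{p,q,t},{p,r,s},{p,s,t}}
  U14: {{p,q},{q,t},{p,q,t}} {{p,s},{r,s},{s,t},{p,r,s},{p,s,t}}
  U23: {{q},{p,q},{q,s},{q,t},{p,q,t}}
  U24: {{q},{p,q},{q,s},{q,t},{p,q,t}}
  U34: {{q},{p,q},{q,s},{q,t},{p,q,t}} {{p,s},{p,r,s},{p,s,t}}
  U123: {{p,q},{q,t},{p,q,t}}
  U124: {{p,q},{q,t},{p,q,t}}
  U134: {{p,q},{q,t},{p,q,t}} {{p,s},{p,r,s},{p,s,t}}
  U234: {{q},{p,q},{q,s},{q,t},{p,q,t}}
  U1234: {{p,q},{q,t},{p,q,t}}
C dims 4,8,5,1; δ0: rk 3, SNF 1^3; δ1: rk 4, SNF 1^4; δ2: rk 1, SNF 1^1
degree 0: 4−3−0 = 1 → Ȟ^0 ≅ Z
degree 1: 8−4−3 = 1 → Ȟ^1 ≅ Z
degree 2: 5−1−4 = 0 → Ȟ^2 ≅ 0


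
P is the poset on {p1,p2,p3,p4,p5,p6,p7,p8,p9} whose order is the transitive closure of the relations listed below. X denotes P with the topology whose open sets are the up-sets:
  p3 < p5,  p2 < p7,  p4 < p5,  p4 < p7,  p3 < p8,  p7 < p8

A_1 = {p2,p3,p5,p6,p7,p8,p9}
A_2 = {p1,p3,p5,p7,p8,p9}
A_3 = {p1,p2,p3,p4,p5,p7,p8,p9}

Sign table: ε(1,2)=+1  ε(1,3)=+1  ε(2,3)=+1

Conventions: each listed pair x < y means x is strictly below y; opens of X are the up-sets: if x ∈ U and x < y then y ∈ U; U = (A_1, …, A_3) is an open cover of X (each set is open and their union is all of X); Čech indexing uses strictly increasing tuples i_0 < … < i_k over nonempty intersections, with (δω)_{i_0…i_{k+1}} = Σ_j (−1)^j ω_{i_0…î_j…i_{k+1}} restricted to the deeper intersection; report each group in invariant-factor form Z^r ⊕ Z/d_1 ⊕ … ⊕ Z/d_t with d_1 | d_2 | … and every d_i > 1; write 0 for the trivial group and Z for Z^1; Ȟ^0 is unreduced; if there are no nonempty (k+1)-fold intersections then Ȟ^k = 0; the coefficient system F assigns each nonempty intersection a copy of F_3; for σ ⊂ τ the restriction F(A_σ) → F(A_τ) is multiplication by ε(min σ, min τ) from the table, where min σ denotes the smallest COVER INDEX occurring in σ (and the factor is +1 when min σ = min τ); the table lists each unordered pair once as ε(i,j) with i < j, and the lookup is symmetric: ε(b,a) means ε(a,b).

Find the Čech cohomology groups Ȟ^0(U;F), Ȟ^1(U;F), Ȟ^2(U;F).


nonempty intersections:
  A12={p3,p5,p7,p8,p9} A13={p2,p3,p5,p7,p8,p9} A23={p1,p3,p5,p7,p8,p9}
  A123={p3,p5,p7,p8,p9}
C dims 3,3,1; δ0: rk_F3 2; δ1: rk_F3 1
Ȟ^0: (3−2)−0=1 ⇒ Z/3
Ȟ^1: (3−1)−2=0 ⇒ 0
Ȟ^2: (1−0)−1=0 ⇒ 0

Ȟ^0(U;F) ≅ Z/3; Ȟ^1(U;F) ≅ 0; Ȟ^2(U;F) ≅ 0


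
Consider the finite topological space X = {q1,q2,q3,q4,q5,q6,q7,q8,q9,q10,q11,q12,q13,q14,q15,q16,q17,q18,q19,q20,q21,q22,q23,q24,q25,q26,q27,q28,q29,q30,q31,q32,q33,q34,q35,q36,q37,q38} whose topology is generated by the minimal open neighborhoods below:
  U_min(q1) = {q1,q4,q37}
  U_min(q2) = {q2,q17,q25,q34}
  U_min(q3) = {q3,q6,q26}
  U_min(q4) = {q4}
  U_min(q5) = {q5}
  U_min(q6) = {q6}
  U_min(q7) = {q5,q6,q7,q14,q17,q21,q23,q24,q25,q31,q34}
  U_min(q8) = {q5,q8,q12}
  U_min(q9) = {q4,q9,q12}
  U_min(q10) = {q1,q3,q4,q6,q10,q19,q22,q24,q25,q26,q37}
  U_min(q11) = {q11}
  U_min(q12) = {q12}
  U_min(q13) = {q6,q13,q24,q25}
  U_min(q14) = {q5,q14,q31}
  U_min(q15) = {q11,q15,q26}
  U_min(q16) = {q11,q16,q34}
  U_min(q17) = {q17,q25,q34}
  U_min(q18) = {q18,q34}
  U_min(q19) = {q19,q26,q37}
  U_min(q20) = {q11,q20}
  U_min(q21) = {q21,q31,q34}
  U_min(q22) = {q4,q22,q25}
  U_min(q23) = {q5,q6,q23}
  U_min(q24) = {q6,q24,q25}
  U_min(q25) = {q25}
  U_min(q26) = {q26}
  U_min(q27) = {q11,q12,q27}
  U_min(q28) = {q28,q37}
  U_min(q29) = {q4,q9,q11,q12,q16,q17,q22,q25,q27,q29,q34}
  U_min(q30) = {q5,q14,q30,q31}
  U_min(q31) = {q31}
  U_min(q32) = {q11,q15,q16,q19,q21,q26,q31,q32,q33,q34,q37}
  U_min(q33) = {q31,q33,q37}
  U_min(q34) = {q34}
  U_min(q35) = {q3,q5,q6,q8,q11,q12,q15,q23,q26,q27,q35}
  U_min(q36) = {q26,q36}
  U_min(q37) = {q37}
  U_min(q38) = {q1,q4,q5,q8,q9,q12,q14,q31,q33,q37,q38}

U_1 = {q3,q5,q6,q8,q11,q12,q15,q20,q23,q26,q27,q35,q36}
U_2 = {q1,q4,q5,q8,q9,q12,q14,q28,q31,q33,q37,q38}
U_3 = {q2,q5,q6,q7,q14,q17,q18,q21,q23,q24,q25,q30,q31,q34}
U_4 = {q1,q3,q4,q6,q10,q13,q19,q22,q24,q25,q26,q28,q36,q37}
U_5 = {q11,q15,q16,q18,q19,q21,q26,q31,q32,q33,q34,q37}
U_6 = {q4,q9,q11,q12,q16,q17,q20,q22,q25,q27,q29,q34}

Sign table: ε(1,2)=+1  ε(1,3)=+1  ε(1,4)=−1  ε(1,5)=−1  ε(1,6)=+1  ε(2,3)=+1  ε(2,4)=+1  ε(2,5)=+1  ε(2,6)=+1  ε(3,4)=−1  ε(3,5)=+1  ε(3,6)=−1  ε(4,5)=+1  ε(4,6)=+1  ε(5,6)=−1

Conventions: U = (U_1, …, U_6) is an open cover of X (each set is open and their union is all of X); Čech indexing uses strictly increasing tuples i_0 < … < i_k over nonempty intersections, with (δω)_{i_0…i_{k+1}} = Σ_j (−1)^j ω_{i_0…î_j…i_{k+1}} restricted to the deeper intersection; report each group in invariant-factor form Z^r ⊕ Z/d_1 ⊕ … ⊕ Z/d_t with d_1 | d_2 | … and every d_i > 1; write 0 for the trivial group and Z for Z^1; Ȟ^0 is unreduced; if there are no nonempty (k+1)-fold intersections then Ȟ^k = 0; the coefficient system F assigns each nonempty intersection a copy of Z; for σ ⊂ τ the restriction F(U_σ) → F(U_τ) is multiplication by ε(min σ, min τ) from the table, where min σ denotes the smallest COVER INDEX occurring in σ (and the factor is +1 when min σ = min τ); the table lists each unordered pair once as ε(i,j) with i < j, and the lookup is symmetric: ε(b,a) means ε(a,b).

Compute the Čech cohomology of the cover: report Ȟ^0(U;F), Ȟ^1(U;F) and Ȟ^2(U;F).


nonempty overlaps:
  U12={q5,q8,q12} U13={q5,q6,q23} U14={q3,q6,q26,q36} U15={q11,q15,q26} U16={q11,q12,q20,q27} U23={q5,q14,q31} U24={q1,q4,q28,q37} U25={q31,q33,q37} U26={q4,q9,q12} U34={q6,q24,q25} U35={q18,q21,q31,q34} U36={q17,q25,q34} U45={q19,q26,q37} U46={q4,q22,q25} U56={q11,q16,q34}
  U123={q5} U126={q12} U134={q6} U145={q26} U156={q11} U235={q31} U245={q37} U246={q4} U346={q25} U356={q34}
C dims 6,15,10; δ0: rk 6, SNF 1^5·2; δ1: rk 9, SNF 1^9
degree 0: 6−6−0 = 0 → Ȟ^0 ≅ 0
degree 1: 15−9−6 = 0 plus torsion [2] → Ȟ^1 ≅ Z/2
degree 2: 10−0−9 = 1 → Ȟ^2 ≅ Z

Ȟ^0(U;F) ≅ 0, Ȟ^1(U;F) ≅ Z/2, Ȟ^2(U;F) ≅ Z


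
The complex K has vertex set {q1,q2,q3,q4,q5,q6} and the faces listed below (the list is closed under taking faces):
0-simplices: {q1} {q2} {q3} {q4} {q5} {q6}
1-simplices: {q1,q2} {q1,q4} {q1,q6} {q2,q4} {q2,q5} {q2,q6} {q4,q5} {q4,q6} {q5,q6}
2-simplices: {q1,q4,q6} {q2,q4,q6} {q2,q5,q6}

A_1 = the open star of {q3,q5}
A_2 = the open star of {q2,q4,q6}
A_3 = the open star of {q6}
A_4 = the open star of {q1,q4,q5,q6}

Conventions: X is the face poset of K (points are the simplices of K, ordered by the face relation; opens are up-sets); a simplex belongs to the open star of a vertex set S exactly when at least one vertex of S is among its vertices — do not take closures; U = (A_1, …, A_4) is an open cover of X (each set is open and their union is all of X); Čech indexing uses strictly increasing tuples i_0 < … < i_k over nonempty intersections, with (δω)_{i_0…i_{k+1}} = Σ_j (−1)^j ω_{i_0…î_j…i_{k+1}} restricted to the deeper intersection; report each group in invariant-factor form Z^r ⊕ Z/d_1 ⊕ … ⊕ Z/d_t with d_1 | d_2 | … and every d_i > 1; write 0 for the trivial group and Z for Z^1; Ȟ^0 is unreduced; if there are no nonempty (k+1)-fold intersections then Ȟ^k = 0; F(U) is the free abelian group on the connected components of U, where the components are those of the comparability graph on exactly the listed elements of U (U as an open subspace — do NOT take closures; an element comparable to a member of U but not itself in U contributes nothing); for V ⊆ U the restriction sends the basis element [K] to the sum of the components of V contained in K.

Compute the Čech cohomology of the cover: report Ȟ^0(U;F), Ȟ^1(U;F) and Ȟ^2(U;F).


cover nerve:
  A1={{q3},{q5},{q2,q5},{q4,q5},{q5,q6},{q2,q5,q6}} A2={{q2},{q4},{q6},{q1,q2},{q1,q4},{q1,q6},{q2,q4},{q2,q5},{q2,q6},{q4,q5},{q4,q6},{q5,q6},{q1,q4,q6},{q2,q4,q6},{q2,q5,q6}} A3={{q6},{q1,q6},{q2,q6},{q4,q6},{q5,q6},{q1,q4,q6},{q2,q4,q6},{q2,q5,q6}} A4={{q1},{q4},{q5},{q6},{q1,q2},{q1,q4},{q1,q6},{q2,q4},{q2,q5},{q2,q6},{q4,q5},{q4,q6},{q5,q6},{q1,q4,q6},{q2,q4,q6},{q2,q5,q6}}
  A12={{q2,q5},{q4,q5},{q5,q6},{q2,q5,q6}} A13={{q5,q6},{q2,q5,q6}} A14={{q5},{q2,q5},{q4,q5},{q5,q6},{q2,q5,q6}} A23={{q6},{q1,q6},{q2,q6},{q4,q6},{q5,q6},{q1,q4,q6},{q2,q4,q6},{q2,q5,q6}} A24={{q4},{q6},{q1,q2},{q1,q4},{q1,q6},{q2,q4},{q2,q5},{q2,q6},{q4,q5},{q4,q6},{q5,q6},{q1,q4,q6},{q2,q4,q6},{q2,q5,q6}} A34={{q6},{q1,q6},{q2,q6},{q4,q6},{q5,q6},{q1,q4,q6},{q2,q4,q6},{q2,q5,q6}}
  A123={{q5,q6},{q2,q5,q6}} A124={{q2,q5},{q4,q5},{q5,q6},{q2,q5,q6}} A134={{q5,q6},{q2,q5,q6}} A234={{q6},{q1,q6},{q2,q6},{q4,q6},{q5,q6},{q1,q4,q6},{q2,q4,q6},{q2,q5,q6}}
  A1234={{q5,q6},{q2,q5,q6}}
components per intersection:
  A1: {{q3}} {{q5},{q2,q5},{q4,q5},{q5,q6},{q2,q5,q6}}
  A2: {{q2},{q4},{q6},{q1,q2},{q1,q4},{q1,q6},{q2,q4},{q2,q5},{q2,q6},{q4,q5},{q4,q6},{q5,q6},{q1,q4,q6},{q2,q4,q6},{q2,q5,q6}}
  A3: {{q6},{q1,q6},{q2,q6},{q4,q6},{q5,q6},{q1,q4,q6},{q2,q4,q6},{q2,q5,q6}}
  A4: {{q1},{q4},{q5},{q6},{q1,q2},{q1,q4},{q1,q6},{q2,q4},{q2,q5},{q2,q6},{q4,q5},{q4,q6},{q5,q6},{q1,q4,q6},{q2,q4,q6},{q2,q5,q6}}
  A12: {{q2,q5},{q5,q6},{q2,q5,q6}} {{q4,q5}}
  A13: {{q5,q6},{q2,q5,q6}}
  A14: {{q5},{q2,q5},{q4,q5},{q5,q6},{q2,q5,q6}}
  A23: {{q6},{q1,q6},{q2,q6},{q4,q6},{q5,q6},{q1,q4,q6},{q2,q4,q6},{q2,q5,q6}}
  A24: {{q4},{q6},{q1,q4},{q1,q6},{q2,q4},{q2,q5},{q2,q6},{q4,q5},{q4,q6},{q5,q6},{q1,q4,q6},{q2,q4,q6},{q2,q5,q6}} {{q1,q2}}
  A34: {{q6},{q1,q6},{q2,q6},{q4,q6},{q5,q6},{q1,q4,q6},{q2,q4,q6},{q2,q5,q6}}
  A123: {{q5,q6},{q2,q5,q6}}
  A124: {{q2,q5},{q5,q6},{q2,q5,q6}} {{q4,q5}}
  A134: {{q5,q6},{q2,q5,q6}}
  A234: {{q6},{q1,q6},{q2,q6},{q4,q6},{q5,q6},{q1,q4,q6},{q2,q4,q6},{q2,q5,q6}}
  A1234: {{q5,q6},{q2,q5,q6}}
C dims 5,8,5,1; δ0: rk 3, SNF 1^3; δ1: rk 4, SNF 1^4; δ2: rk 1, SNF 1^1
Ȟ^0: (5−3)−0=2 ⇒ Z^2
Ȟ^1: (8−4)−3=1 ⇒ Z
Ȟ^2: (5−1)−4=0 ⇒ 0

Ȟ^0 ≅ Z^2, Ȟ^1 ≅ Z and Ȟ^2 ≅ 0


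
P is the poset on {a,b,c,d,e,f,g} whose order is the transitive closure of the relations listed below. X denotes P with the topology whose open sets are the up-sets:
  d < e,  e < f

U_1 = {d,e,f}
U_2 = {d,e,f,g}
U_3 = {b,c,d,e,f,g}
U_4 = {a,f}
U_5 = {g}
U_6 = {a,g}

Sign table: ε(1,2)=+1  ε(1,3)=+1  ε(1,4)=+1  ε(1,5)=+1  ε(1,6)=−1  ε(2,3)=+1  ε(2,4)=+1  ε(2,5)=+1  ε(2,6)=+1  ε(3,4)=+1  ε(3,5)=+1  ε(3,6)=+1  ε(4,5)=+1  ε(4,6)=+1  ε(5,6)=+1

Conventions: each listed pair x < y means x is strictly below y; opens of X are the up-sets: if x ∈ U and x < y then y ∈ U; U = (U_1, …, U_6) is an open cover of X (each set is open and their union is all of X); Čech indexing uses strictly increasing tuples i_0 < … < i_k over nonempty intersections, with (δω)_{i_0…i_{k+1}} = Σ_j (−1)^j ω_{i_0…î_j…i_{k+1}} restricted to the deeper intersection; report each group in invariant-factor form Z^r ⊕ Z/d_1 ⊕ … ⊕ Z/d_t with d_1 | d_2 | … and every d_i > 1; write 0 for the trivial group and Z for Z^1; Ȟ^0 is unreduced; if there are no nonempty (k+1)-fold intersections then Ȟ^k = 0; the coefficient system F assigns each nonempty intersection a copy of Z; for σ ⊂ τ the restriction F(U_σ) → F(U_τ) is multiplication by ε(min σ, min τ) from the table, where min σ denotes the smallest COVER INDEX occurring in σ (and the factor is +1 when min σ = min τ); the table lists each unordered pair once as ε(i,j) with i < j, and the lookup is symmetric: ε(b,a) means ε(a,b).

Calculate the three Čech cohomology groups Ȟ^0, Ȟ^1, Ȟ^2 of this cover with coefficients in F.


Ȟ^0 ≅ Z; Ȟ^1 ≅ Z; Ȟ^2 ≅ 0

nonempty overlaps:
  U12={d,e,f} U13={d,e,f} U14={f} U23={d,e,f,g} U24={f} U25={g} U26={g} U34={f} U35={g} U36={g} U46={a} U56={g}
  U123={d,e,f} U124={f} U134={f} U234={f} U235={g} U236={g} U256={g} U356={g}
  U1234={f} U2356={g}
C dims 6,12,8,2; δ0: rk 5, SNF 1^5; δ1: rk 6, SNF 1^6; δ2: rk 2, SNF 1^2
degree 0: 6−5−0 = 1 → Ȟ^0 ≅ Z
degree 1: 12−6−5 = 1 → Ȟ^1 ≅ Z
degree 2: 8−2−6 = 0 → Ȟ^2 ≅ 0
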